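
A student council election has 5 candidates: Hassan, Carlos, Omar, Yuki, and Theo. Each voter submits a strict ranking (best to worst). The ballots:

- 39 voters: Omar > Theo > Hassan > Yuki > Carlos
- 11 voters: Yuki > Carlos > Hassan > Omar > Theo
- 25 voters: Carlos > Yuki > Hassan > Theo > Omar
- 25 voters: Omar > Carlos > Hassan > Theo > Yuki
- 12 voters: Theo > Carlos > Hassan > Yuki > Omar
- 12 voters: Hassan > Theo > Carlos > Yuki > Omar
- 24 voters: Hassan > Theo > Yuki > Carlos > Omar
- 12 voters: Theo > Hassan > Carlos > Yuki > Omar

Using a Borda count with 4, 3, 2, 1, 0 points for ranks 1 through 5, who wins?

Hassan

Hassan: 39·2 + 11·2 + 25·2 + 25·2 + 12·2 + 12·4 + 24·4 + 12·3 = 404
Carlos: 39·0 + 11·3 + 25·4 + 25·3 + 12·3 + 12·2 + 24·1 + 12·2 = 316
Omar: 39·4 + 11·1 + 25·0 + 25·4 + 12·0 + 12·0 + 24·0 + 12·0 = 267
Yuki: 39·1 + 11·4 + 25·3 + 25·0 + 12·1 + 12·1 + 24·2 + 12·1 = 242
Theo: 39·3 + 11·0 + 25·1 + 25·1 + 12·4 + 12·3 + 24·3 + 12·4 = 371
Hassan has the highest Borda score (404).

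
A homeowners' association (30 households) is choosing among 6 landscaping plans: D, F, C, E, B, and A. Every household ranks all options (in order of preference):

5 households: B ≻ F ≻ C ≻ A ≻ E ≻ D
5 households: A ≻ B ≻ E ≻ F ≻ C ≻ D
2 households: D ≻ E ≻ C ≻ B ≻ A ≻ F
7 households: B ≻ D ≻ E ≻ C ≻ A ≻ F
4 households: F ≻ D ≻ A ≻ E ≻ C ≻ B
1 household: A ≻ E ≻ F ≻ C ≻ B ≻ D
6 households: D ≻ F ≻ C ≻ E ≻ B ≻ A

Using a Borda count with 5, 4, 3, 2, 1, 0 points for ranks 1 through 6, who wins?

B

D: 5·0 + 5·0 + 2·5 + 7·4 + 4·4 + 1·0 + 6·5 = 84
F: 5·4 + 5·2 + 2·0 + 7·0 + 4·5 + 1·3 + 6·4 = 77
C: 5·3 + 5·1 + 2·3 + 7·2 + 4·1 + 1·2 + 6·3 = 64
E: 5·1 + 5·3 + 2·4 + 7·3 + 4·2 + 1·4 + 6·2 = 73
B: 5·5 + 5·4 + 2·2 + 7·5 + 4·0 + 1·1 + 6·1 = 91
A: 5·2 + 5·5 + 2·1 + 7·1 + 4·3 + 1·5 + 6·0 = 61
B has the highest Borda score (91).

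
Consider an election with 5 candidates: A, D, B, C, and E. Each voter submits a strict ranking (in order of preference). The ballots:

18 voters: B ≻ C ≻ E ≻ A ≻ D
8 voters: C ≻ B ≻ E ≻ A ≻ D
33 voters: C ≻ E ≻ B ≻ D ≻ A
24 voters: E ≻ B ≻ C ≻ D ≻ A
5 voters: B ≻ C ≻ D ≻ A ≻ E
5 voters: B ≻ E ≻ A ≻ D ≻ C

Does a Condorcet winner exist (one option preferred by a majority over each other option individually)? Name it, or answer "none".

none

Checking pairwise contests:
D beats A 62–31.
B beats D 93–0.
E beats B 57–36.
B beats C 52–41.
C beats E 64–29.
Every option loses at least one head-to-head, so there is no Condorcet winner.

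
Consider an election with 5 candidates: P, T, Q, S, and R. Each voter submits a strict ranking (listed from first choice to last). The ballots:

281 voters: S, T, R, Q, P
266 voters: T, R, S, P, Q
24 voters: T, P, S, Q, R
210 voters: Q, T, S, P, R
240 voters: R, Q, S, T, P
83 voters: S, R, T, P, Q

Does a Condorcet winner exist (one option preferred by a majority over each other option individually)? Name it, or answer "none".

S

S vs P: 1080–24 for S.
S vs T: 604–500 for S.
S vs Q: 654–450 for S.
S vs R: 598–506 for S.
S beats every other option head-to-head.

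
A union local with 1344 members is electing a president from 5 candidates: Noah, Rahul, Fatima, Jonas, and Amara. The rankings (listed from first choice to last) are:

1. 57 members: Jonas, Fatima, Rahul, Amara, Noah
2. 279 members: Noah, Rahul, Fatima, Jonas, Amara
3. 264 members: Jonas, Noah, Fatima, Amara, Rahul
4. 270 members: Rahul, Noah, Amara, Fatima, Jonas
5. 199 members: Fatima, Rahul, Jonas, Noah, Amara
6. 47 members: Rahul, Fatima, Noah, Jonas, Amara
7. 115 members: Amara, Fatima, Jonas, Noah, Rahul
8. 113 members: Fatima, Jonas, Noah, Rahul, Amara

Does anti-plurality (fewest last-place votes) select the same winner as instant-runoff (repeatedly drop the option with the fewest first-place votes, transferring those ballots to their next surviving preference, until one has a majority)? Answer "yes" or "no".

yes

Anti-plurality — last-place votes: Noah 57, Rahul 379, Fatima 0, Jonas 270, Amara 638. Winner: Fatima.
Instant-runoff — R1 Noah 279, Rahul 317, Fatima 312, Jonas 321, Amara 115 (Amara out); R2 Noah 279, Rahul 317, Fatima 427, Jonas 321 (Noah out); R3 Rahul 596, Fatima 427, Jonas 321 (Jonas out); R4 Rahul 596, Fatima 748 (Fatima winner). Winner: Fatima.
The two methods agree.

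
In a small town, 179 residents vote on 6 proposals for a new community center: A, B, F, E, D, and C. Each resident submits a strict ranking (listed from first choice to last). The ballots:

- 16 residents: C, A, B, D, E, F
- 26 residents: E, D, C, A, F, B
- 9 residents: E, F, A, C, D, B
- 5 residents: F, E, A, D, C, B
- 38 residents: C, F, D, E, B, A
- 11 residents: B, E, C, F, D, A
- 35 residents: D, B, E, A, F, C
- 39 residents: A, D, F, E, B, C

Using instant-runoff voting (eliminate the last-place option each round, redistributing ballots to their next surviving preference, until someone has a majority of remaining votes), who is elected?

Round 1: A 39, B 11, F 5, E 35, D 35, C 54. Eliminate F.
Round 2: A 39, B 11, E 40, D 35, C 54. Eliminate B.
Round 3: A 39, E 51, D 35, C 54. Eliminate D.
Round 4: A 39, E 86, C 54. Eliminate A.
Round 5: E 125, C 54. E has a majority.

E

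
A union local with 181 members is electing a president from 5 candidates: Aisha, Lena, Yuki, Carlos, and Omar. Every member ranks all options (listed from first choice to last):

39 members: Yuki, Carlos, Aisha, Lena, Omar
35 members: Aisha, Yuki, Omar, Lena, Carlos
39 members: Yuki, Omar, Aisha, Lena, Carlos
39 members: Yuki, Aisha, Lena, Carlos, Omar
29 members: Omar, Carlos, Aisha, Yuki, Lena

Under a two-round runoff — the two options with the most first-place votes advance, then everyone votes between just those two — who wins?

Yuki

Round 1 first-place votes: Aisha 35, Lena 0, Yuki 117, Carlos 0, Omar 29.
Yuki and Aisha advance.
Runoff: Yuki is preferred to Aisha by 117 voters; Aisha by 64.
Yuki wins the runoff.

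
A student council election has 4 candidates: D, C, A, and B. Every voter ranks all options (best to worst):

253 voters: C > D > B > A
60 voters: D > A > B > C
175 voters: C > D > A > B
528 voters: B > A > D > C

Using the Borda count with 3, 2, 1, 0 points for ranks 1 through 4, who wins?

B

D: 253·2 + 60·3 + 175·2 + 528·1 = 1564
C: 253·3 + 60·0 + 175·3 + 528·0 = 1284
A: 253·0 + 60·2 + 175·1 + 528·2 = 1351
B: 253·1 + 60·1 + 175·0 + 528·3 = 1897
B has the highest Borda score (1897).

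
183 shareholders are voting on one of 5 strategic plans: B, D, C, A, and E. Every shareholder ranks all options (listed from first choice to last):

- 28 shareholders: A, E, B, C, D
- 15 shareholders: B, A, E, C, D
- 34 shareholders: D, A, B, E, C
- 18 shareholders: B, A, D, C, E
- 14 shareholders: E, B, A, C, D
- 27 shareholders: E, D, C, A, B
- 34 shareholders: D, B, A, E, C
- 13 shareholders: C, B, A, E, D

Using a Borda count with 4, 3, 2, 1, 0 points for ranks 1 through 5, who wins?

B: 28·2 + 15·4 + 34·2 + 18·4 + 14·3 + 27·0 + 34·3 + 13·3 = 439
D: 28·0 + 15·0 + 34·4 + 18·2 + 14·0 + 27·3 + 34·4 + 13·0 = 389
C: 28·1 + 15·1 + 34·0 + 18·1 + 14·1 + 27·2 + 34·0 + 13·4 = 181
A: 28·4 + 15·3 + 34·3 + 18·3 + 14·2 + 27·1 + 34·2 + 13·2 = 462
E: 28·3 + 15·2 + 34·1 + 18·0 + 14·4 + 27·4 + 34·1 + 13·1 = 359
A has the highest Borda score (462).

A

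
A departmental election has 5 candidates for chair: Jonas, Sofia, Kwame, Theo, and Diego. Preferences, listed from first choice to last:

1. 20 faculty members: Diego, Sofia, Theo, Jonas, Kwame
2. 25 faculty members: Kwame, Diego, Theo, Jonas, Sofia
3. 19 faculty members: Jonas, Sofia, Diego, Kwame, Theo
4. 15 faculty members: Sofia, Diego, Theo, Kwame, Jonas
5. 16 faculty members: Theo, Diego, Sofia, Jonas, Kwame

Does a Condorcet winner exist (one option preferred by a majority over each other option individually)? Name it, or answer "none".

Diego

Diego vs Jonas: 76–19 for Diego.
Diego vs Sofia: 61–34 for Diego.
Diego vs Kwame: 70–25 for Diego.
Diego vs Theo: 79–16 for Diego.
Diego beats every other option head-to-head.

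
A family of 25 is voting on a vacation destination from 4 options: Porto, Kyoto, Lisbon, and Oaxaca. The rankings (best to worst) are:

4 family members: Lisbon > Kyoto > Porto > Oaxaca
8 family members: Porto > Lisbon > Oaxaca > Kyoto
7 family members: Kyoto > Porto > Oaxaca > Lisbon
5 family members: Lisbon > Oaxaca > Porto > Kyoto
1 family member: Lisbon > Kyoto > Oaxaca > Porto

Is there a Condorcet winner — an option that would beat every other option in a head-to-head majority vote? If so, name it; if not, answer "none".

Porto vs Kyoto: 13–12 for Porto.
Porto vs Lisbon: 15–10 for Porto.
Porto vs Oaxaca: 19–6 for Porto.
Porto beats every other option head-to-head.

Porto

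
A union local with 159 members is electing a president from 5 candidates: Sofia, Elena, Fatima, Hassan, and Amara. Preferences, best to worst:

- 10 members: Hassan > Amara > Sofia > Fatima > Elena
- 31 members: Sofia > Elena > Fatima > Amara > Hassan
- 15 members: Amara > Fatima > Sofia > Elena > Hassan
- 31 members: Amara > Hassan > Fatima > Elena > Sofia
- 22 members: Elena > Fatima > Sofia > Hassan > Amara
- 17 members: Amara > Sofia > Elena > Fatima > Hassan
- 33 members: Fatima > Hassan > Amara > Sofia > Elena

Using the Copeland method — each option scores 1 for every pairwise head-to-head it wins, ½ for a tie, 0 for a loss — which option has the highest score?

Sofia: beats Elena and Hassan; loses to Fatima and Amara → score 2.
Elena: beats Hassan; loses to Sofia, Fatima, and Amara → score 1.
Fatima: beats Sofia, Elena, Hassan, and Amara → score 4.
Hassan: loses to Sofia, Elena, Fatima, and Amara → score 0.
Amara: beats Sofia, Elena, and Hassan; loses to Fatima → score 3.
Fatima has the best pairwise record.

Fatima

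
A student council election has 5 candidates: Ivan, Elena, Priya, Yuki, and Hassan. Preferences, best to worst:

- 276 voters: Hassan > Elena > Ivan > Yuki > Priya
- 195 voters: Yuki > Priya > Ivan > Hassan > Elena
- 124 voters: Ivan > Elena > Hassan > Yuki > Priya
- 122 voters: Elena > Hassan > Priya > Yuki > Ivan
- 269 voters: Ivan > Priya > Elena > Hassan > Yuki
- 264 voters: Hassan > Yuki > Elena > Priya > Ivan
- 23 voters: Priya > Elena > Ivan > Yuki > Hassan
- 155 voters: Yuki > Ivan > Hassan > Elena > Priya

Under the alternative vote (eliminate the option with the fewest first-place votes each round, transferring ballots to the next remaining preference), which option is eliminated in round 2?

Elena

Round 1: Ivan 393, Elena 122, Priya 23, Yuki 350, Hassan 540. Eliminate Priya.
Round 2: Ivan 393, Elena 145, Yuki 350, Hassan 540. Eliminate Elena.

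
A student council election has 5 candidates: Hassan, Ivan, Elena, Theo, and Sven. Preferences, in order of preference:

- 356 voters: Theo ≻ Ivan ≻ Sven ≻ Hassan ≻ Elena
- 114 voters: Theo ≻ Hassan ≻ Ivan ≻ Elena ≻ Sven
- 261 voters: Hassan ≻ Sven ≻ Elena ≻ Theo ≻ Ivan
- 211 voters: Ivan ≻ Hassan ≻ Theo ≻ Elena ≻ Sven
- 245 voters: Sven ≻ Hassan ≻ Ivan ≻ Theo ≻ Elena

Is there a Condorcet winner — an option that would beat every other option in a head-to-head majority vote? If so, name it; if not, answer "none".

none

Checking pairwise contests:
Sven beats Hassan 601–586.
Hassan beats Ivan 620–567.
Hassan beats Elena 1187–0.
Hassan beats Theo 717–470.
Ivan beats Sven 681–506.
Every option loses at least one head-to-head, so there is no Condorcet winner.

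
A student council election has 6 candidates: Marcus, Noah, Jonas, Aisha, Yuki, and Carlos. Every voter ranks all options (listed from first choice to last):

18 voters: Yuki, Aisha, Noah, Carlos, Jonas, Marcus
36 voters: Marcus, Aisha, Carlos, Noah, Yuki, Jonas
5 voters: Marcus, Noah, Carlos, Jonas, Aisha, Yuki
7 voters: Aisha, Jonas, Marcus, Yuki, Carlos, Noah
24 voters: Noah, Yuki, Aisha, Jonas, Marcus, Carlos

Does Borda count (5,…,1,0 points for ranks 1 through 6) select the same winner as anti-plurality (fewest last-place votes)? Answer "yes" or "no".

yes

Borda — scores: Marcus 250, Noah 266, Jonas 104, Aisha 328, Yuki 236, Carlos 166. Winner: Aisha.
Anti-plurality — last-place votes: Marcus 18, Noah 7, Jonas 36, Aisha 0, Yuki 5, Carlos 24. Winner: Aisha.
The two methods agree.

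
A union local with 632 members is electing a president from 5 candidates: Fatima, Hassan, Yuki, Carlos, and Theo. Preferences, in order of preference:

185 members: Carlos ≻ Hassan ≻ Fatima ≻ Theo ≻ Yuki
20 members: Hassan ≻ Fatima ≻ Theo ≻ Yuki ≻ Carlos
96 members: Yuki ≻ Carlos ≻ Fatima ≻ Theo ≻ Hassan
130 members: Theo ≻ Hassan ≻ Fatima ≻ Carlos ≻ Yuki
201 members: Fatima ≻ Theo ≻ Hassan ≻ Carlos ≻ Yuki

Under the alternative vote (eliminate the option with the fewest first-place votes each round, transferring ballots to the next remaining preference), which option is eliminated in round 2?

Yuki

Round 1: Fatima 201, Hassan 20, Yuki 96, Carlos 185, Theo 130. Eliminate Hassan.
Round 2: Fatima 221, Yuki 96, Carlos 185, Theo 130. Eliminate Yuki.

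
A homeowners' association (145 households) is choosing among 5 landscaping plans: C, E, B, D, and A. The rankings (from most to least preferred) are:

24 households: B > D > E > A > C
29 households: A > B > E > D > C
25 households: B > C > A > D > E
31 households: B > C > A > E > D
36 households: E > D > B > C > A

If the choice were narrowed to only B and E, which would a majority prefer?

B

Voters preferring B to E: 109; preferring E to B: 36.
B wins the head-to-head.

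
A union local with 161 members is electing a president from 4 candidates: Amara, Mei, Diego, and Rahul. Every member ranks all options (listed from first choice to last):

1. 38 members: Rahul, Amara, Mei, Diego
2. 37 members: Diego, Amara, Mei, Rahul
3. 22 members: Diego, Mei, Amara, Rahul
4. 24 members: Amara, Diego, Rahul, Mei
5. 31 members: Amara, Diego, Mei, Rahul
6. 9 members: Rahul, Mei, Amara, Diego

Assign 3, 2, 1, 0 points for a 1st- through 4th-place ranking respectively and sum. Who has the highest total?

Amara: 38·2 + 37·2 + 22·1 + 24·3 + 31·3 + 9·1 = 346
Mei: 38·1 + 37·1 + 22·2 + 24·0 + 31·1 + 9·2 = 168
Diego: 38·0 + 37·3 + 22·3 + 24·2 + 31·2 + 9·0 = 287
Rahul: 38·3 + 37·0 + 22·0 + 24·1 + 31·0 + 9·3 = 165
Amara has the highest Borda score (346).

Amara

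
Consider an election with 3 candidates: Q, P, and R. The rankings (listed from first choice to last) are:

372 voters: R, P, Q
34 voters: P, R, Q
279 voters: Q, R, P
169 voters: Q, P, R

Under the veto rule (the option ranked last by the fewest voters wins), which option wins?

Last-place votes: Q 406, P 279, R 169.
R is ranked last by the fewest voters, so R wins.

R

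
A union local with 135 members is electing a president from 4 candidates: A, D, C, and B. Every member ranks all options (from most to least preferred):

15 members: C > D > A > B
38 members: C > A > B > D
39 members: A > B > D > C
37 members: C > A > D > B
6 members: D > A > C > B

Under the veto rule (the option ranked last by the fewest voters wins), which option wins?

Last-place votes: A 0, D 38, C 39, B 58.
A is ranked last by the fewest voters, so A wins.

A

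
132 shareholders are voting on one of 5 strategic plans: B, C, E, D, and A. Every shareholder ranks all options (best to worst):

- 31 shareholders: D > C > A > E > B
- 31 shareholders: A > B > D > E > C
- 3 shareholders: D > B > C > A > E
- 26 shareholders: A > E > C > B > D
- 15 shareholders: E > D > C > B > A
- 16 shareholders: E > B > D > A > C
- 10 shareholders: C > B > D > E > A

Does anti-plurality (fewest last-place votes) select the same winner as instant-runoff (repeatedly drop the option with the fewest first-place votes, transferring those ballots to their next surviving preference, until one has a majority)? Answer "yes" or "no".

Anti-plurality — last-place votes: B 31, C 47, E 3, D 26, A 25. Winner: E.
Instant-runoff — R1 B 0, C 10, E 31, D 34, A 57 (B out); R2 C 10, E 31, D 34, A 57 (C out); R3 E 31, D 44, A 57 (E out); R4 D 75, A 57 (D winner). Winner: D.
The two methods disagree.

no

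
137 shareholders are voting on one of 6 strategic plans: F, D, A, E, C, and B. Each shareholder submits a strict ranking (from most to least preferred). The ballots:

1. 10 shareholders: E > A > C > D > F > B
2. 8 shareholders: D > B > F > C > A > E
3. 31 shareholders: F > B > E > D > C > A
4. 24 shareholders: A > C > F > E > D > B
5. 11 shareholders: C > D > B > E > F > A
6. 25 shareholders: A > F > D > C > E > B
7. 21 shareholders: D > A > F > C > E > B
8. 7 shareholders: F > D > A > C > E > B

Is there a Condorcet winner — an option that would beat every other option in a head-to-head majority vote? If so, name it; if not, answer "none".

none

Checking pairwise contests:
A beats F 80–57.
F beats D 87–50.
D beats A 78–59.
F beats E 116–21.
F beats C 92–45.
F beats B 118–19.
Every option loses at least one head-to-head, so there is no Condorcet winner.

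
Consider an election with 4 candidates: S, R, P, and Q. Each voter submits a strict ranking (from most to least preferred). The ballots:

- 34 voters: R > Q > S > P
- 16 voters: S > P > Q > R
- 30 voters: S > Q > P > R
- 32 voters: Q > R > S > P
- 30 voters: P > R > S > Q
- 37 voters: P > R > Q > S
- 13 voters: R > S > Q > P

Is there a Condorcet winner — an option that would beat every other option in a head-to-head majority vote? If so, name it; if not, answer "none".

none

Checking pairwise contests:
R beats S 146–46.
P beats R 113–79.
S beats P 125–67.
R beats Q 114–78.
Every option loses at least one head-to-head, so there is no Condorcet winner.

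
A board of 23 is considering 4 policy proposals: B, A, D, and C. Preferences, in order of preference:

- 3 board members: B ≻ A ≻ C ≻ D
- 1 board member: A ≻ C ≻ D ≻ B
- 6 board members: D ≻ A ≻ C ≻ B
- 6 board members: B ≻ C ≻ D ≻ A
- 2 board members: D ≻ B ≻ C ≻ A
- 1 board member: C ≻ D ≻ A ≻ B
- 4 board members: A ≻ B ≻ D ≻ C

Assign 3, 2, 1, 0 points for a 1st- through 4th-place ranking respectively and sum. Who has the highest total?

B: 3·3 + 1·0 + 6·0 + 6·3 + 2·2 + 1·0 + 4·2 = 39
A: 3·2 + 1·3 + 6·2 + 6·0 + 2·0 + 1·1 + 4·3 = 34
D: 3·0 + 1·1 + 6·3 + 6·1 + 2·3 + 1·2 + 4·1 = 37
C: 3·1 + 1·2 + 6·1 + 6·2 + 2·1 + 1·3 + 4·0 = 28
B has the highest Borda score (39).

B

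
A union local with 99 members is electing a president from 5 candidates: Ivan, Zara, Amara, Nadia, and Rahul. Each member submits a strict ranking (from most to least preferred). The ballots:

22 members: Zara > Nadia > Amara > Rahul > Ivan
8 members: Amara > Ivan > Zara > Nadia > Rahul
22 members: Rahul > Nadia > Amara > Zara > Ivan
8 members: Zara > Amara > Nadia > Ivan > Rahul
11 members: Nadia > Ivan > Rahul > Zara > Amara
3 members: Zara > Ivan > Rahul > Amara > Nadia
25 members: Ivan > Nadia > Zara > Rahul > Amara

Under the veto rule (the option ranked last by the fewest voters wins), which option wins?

Zara

Last-place votes: Ivan 44, Zara 0, Amara 36, Nadia 3, Rahul 16.
Zara is ranked last by the fewest voters, so Zara wins.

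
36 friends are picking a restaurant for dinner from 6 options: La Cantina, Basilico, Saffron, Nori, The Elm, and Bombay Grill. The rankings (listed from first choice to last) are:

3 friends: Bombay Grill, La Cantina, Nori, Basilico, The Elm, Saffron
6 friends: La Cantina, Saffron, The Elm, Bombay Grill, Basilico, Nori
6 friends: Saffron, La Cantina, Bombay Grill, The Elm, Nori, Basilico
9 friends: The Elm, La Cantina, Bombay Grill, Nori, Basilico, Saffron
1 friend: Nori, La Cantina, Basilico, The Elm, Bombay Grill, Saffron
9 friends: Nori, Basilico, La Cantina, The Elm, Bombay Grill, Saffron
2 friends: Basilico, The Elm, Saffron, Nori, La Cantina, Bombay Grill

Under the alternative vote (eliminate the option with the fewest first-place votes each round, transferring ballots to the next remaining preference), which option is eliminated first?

Basilico

Round 1: La Cantina 6, Basilico 2, Saffron 6, Nori 10, The Elm 9, Bombay Grill 3. Eliminate Basilico.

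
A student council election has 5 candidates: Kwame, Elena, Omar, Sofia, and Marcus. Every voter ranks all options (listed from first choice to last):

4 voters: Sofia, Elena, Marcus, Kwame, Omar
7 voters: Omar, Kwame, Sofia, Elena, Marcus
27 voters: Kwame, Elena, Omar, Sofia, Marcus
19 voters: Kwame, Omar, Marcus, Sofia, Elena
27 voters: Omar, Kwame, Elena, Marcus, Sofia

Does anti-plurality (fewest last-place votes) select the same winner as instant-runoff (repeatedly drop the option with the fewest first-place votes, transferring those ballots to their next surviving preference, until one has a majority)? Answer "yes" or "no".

yes

Anti-plurality — last-place votes: Kwame 0, Elena 19, Omar 4, Sofia 27, Marcus 34. Winner: Kwame.
Instant-runoff — R1 Kwame 46, Elena 0, Omar 34, Sofia 4, Marcus 0 (Kwame winner). Winner: Kwame.
The two methods agree.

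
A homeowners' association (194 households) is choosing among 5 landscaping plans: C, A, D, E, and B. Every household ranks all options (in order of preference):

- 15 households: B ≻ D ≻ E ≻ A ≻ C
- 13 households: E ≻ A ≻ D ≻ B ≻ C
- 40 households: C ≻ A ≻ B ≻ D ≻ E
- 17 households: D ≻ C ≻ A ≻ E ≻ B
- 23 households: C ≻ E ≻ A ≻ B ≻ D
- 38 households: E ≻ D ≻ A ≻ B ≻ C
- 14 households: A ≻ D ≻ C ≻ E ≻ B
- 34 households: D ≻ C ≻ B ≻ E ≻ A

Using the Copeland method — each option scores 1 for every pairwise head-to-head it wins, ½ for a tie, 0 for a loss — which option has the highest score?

C: beats A, E, and B; loses to D → score 3.
A: beats B; loses to C, D, and E → score 1.
D: beats C, A, E, and B → score 4.
E: beats A and B; loses to C and D → score 2.
B: loses to C, A, D, and E → score 0.
D has the best pairwise record.

D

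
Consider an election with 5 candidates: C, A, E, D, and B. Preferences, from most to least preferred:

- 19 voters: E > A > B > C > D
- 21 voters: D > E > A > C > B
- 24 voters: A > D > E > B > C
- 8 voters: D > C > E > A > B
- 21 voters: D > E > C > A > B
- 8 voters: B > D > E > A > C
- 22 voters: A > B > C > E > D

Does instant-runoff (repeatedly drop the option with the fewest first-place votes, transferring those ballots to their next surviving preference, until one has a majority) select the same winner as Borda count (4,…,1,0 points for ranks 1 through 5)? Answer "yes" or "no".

yes

Instant-runoff — R1 C 0, A 46, E 19, D 50, B 8 (C out); R2 A 46, E 19, D 50, B 8 (B out); R3 A 46, E 19, D 58 (E out); R4 A 65, D 58 (A winner). Winner: A.
Borda — scores: C 150, A 320, E 304, D 296, B 160. Winner: A.
The two methods agree.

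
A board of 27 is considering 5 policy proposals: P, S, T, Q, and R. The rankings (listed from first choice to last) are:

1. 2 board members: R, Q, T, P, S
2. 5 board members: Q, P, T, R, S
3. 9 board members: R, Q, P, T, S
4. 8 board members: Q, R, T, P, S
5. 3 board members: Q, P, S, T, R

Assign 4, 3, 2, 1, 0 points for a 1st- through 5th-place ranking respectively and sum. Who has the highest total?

P: 2·1 + 5·3 + 9·2 + 8·1 + 3·3 = 52
S: 2·0 + 5·0 + 9·0 + 8·0 + 3·2 = 6
T: 2·2 + 5·2 + 9·1 + 8·2 + 3·1 = 42
Q: 2·3 + 5·4 + 9·3 + 8·4 + 3·4 = 97
R: 2·4 + 5·1 + 9·4 + 8·3 + 3·0 = 73
Q has the highest Borda score (97).

Q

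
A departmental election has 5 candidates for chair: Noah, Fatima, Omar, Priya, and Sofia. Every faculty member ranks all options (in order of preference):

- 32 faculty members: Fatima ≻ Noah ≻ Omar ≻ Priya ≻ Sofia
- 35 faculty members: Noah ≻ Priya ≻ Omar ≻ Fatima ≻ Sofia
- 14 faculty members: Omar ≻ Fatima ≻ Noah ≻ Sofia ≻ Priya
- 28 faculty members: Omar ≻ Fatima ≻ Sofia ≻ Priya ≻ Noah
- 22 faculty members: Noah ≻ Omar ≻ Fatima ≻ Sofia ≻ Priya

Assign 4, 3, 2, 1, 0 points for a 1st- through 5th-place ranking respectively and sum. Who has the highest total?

Omar

Noah: 32·3 + 35·4 + 14·2 + 28·0 + 22·4 = 352
Fatima: 32·4 + 35·1 + 14·3 + 28·3 + 22·2 = 333
Omar: 32·2 + 35·2 + 14·4 + 28·4 + 22·3 = 368
Priya: 32·1 + 35·3 + 14·0 + 28·1 + 22·0 = 165
Sofia: 32·0 + 35·0 + 14·1 + 28·2 + 22·1 = 92
Omar has the highest Borda score (368).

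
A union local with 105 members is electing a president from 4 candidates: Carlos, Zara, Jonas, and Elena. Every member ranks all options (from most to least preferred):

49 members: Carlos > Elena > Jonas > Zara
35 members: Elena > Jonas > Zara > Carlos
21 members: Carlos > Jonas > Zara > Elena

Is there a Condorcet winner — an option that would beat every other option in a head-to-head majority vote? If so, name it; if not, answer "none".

Carlos

Carlos vs Zara: 70–35 for Carlos.
Carlos vs Jonas: 70–35 for Carlos.
Carlos vs Elena: 70–35 for Carlos.
Carlos beats every other option head-to-head.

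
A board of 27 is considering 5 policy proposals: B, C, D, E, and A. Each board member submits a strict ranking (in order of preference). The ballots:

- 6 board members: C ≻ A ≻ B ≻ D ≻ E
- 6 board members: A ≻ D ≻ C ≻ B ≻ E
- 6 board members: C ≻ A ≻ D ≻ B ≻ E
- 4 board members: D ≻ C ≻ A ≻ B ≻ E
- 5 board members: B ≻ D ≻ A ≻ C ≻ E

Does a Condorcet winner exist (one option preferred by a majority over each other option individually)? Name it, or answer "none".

none

Checking pairwise contests:
C beats B 22–5.
D beats C 15–12.
A beats D 18–9.
B beats E 27–0.
C beats A 16–11.
Every option loses at least one head-to-head, so there is no Condorcet winner.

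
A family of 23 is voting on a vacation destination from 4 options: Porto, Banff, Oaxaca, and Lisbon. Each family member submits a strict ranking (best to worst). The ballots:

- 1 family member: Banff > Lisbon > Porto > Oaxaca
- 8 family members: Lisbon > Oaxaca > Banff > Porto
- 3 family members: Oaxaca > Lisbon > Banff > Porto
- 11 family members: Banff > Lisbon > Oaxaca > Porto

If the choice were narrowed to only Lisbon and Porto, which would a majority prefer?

Voters preferring Lisbon to Porto: 23; preferring Porto to Lisbon: 0.
Lisbon wins the head-to-head.

Lisbon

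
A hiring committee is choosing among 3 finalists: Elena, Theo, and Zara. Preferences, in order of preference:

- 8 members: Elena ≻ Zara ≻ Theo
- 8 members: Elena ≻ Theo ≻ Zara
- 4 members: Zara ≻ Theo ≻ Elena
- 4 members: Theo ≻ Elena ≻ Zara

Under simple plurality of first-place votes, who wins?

First-place votes: Elena 16, Theo 4, Zara 4.
Elena has the most first-place votes.

Elena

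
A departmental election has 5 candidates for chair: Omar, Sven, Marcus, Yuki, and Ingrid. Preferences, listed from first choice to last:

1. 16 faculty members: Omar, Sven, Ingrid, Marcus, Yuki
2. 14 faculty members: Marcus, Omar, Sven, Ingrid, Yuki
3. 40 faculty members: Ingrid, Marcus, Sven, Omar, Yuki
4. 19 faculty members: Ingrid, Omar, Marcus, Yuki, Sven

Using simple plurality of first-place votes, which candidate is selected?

First-place votes: Omar 16, Sven 0, Marcus 14, Yuki 0, Ingrid 59.
Ingrid has the most first-place votes.

Ingrid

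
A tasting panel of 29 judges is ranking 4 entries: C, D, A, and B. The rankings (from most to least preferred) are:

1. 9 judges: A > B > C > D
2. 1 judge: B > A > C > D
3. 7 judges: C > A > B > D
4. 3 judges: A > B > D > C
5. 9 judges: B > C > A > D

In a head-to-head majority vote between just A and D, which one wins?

Voters preferring A to D: 29; preferring D to A: 0.
A wins the head-to-head.

A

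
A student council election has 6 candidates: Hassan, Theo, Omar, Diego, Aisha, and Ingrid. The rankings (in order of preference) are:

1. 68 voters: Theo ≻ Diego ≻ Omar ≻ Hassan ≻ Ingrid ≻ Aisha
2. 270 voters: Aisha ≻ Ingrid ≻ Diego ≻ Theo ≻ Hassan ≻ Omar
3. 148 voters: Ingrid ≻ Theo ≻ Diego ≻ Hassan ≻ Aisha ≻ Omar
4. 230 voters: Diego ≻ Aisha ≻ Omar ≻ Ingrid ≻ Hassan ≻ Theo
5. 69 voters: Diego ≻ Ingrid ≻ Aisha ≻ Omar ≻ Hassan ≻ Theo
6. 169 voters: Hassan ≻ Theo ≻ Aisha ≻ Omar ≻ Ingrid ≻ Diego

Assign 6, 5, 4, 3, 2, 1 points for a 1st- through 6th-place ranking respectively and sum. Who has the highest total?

Hassan: 68·3 + 270·2 + 148·3 + 230·2 + 69·2 + 169·6 = 2800
Theo: 68·6 + 270·3 + 148·5 + 230·1 + 69·1 + 169·5 = 3102
Omar: 68·4 + 270·1 + 148·1 + 230·4 + 69·3 + 169·3 = 2324
Diego: 68·5 + 270·4 + 148·4 + 230·6 + 69·6 + 169·1 = 3975
Aisha: 68·1 + 270·6 + 148·2 + 230·5 + 69·4 + 169·4 = 4086
Ingrid: 68·2 + 270·5 + 148·6 + 230·3 + 69·5 + 169·2 = 3747
Aisha has the highest Borda score (4086).

Aisha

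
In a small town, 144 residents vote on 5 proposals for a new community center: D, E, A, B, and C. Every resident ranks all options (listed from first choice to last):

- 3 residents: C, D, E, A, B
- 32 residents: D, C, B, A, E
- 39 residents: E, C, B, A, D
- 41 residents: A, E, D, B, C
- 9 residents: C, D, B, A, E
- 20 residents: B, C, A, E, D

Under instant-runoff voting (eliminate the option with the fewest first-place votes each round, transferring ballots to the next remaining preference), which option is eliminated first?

Round 1: D 32, E 39, A 41, B 20, C 12. Eliminate C.

C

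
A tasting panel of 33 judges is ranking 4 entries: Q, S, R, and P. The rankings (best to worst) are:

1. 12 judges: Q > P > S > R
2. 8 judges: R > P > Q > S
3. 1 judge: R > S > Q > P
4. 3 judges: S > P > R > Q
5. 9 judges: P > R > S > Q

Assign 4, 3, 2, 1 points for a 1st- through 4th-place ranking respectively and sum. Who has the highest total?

Q: 12·4 + 8·2 + 1·2 + 3·1 + 9·1 = 78
S: 12·2 + 8·1 + 1·3 + 3·4 + 9·2 = 65
R: 12·1 + 8·4 + 1·4 + 3·2 + 9·3 = 81
P: 12·3 + 8·3 + 1·1 + 3·3 + 9·4 = 106
P has the highest Borda score (106).

P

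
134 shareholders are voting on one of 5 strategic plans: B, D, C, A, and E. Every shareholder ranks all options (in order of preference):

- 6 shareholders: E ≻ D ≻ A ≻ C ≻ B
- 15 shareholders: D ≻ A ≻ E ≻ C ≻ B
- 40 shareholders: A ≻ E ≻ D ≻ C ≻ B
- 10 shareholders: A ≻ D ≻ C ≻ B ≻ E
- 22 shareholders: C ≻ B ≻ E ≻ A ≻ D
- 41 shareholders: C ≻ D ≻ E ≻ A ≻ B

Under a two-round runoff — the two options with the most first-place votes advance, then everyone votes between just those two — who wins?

Round 1 first-place votes: B 0, D 15, C 63, A 50, E 6.
C and A advance.
Runoff: C is preferred to A by 63 voters; A by 71.
A wins the runoff.

A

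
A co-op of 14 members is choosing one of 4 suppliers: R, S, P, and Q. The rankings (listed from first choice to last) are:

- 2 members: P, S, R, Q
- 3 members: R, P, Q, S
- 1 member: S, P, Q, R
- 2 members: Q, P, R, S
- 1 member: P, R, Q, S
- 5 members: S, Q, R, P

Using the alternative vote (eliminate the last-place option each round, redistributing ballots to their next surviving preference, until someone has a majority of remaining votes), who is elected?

Round 1: R 3, S 6, P 3, Q 2. Eliminate Q.
Round 2: R 3, S 6, P 5. Eliminate R.
Round 3: S 6, P 8. P has a majority.

P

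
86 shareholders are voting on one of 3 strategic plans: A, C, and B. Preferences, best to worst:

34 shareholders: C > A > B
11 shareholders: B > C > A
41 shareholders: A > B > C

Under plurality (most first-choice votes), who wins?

First-place votes: A 41, C 34, B 11.
A has the most first-place votes.

A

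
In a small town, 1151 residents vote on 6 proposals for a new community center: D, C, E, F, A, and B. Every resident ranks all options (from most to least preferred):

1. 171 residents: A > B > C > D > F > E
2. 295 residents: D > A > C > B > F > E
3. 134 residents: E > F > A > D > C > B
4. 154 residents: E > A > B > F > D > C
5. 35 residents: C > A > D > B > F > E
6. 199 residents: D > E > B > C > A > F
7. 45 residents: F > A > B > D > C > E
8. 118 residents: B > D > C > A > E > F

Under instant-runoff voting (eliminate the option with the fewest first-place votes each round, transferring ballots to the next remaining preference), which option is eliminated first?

C

Round 1: D 494, C 35, E 288, F 45, A 171, B 118. Eliminate C.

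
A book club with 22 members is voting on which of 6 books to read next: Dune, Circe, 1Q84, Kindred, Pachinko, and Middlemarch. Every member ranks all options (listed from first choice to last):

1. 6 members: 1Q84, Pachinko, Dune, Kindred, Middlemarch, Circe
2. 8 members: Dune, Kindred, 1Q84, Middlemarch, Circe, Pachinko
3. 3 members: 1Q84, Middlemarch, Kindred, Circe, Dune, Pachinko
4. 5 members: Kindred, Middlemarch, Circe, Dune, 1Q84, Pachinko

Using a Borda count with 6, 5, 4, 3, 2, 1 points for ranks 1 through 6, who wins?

Kindred

Dune: 6·4 + 8·6 + 3·2 + 5·3 = 93
Circe: 6·1 + 8·2 + 3·3 + 5·4 = 51
1Q84: 6·6 + 8·4 + 3·6 + 5·2 = 96
Kindred: 6·3 + 8·5 + 3·4 + 5·6 = 100
Pachinko: 6·5 + 8·1 + 3·1 + 5·1 = 46
Middlemarch: 6·2 + 8·3 + 3·5 + 5·5 = 76
Kindred has the highest Borda score (100).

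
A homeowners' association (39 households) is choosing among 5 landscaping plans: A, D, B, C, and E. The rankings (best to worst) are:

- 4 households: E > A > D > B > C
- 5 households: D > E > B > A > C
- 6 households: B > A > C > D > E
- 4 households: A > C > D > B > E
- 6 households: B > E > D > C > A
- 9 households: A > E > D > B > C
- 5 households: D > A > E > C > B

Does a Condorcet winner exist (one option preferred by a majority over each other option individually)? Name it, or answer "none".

A

A vs D: 23–16 for A.
A vs B: 22–17 for A.
A vs C: 33–6 for A.
A vs E: 24–15 for A.
A beats every other option head-to-head.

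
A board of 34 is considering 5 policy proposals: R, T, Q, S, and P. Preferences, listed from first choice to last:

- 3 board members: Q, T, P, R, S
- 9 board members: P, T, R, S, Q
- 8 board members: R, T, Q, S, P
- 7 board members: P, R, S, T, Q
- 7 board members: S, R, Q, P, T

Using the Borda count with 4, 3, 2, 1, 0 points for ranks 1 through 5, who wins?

R: 3·1 + 9·2 + 8·4 + 7·3 + 7·3 = 95
T: 3·3 + 9·3 + 8·3 + 7·1 + 7·0 = 67
Q: 3·4 + 9·0 + 8·2 + 7·0 + 7·2 = 42
S: 3·0 + 9·1 + 8·1 + 7·2 + 7·4 = 59
P: 3·2 + 9·4 + 8·0 + 7·4 + 7·1 = 77
R has the highest Borda score (95).

R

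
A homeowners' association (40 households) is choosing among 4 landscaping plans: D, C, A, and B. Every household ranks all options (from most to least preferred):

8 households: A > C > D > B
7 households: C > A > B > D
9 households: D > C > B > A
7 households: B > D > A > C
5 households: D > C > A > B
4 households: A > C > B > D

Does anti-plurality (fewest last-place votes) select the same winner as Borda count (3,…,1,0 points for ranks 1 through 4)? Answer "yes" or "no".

yes

Anti-plurality — last-place votes: D 11, C 7, A 9, B 13. Winner: C.
Borda — scores: D 64, C 73, A 62, B 41. Winner: C.
The two methods agree.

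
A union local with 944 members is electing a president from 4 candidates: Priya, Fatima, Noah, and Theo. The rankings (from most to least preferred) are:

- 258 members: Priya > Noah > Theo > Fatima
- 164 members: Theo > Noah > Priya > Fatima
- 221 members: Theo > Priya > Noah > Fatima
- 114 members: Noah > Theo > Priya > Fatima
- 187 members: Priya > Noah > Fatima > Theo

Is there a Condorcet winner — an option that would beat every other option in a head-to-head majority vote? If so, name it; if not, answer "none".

Checking pairwise contests:
Theo beats Priya 499–445.
Priya beats Fatima 944–0.
Priya beats Noah 666–278.
Noah beats Theo 559–385.
Every option loses at least one head-to-head, so there is no Condorcet winner.

none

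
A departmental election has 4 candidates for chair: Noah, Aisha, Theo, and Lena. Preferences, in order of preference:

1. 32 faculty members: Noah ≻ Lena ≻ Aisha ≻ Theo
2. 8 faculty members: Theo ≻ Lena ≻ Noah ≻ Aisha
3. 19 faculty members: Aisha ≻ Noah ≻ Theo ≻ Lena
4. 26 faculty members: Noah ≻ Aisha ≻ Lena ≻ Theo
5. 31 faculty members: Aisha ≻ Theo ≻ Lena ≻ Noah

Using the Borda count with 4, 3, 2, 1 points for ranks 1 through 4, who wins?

Noah: 32·4 + 8·2 + 19·3 + 26·4 + 31·1 = 336
Aisha: 32·2 + 8·1 + 19·4 + 26·3 + 31·4 = 350
Theo: 32·1 + 8·4 + 19·2 + 26·1 + 31·3 = 221
Lena: 32·3 + 8·3 + 19·1 + 26·2 + 31·2 = 253
Aisha has the highest Borda score (350).

Aisha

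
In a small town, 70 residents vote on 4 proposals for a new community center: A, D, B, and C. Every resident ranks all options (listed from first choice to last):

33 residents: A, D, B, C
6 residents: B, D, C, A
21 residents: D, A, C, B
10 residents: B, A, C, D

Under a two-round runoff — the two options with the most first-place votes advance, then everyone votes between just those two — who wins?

A

Round 1 first-place votes: A 33, D 21, B 16, C 0.
A and D advance.
Runoff: A is preferred to D by 43 voters; D by 27.
A wins the runoff.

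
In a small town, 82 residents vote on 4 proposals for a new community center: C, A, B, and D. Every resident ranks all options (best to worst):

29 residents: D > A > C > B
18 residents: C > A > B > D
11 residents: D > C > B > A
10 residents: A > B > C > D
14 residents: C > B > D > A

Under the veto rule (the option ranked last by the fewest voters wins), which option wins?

Last-place votes: C 0, A 25, B 29, D 28.
C is ranked last by the fewest voters, so C wins.

C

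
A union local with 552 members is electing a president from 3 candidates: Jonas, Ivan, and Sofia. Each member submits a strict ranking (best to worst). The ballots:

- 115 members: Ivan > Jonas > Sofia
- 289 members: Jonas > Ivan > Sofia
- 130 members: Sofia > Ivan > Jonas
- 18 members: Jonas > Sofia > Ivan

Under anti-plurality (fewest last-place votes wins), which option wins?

Ivan

Last-place votes: Jonas 130, Ivan 18, Sofia 404.
Ivan is ranked last by the fewest voters, so Ivan wins.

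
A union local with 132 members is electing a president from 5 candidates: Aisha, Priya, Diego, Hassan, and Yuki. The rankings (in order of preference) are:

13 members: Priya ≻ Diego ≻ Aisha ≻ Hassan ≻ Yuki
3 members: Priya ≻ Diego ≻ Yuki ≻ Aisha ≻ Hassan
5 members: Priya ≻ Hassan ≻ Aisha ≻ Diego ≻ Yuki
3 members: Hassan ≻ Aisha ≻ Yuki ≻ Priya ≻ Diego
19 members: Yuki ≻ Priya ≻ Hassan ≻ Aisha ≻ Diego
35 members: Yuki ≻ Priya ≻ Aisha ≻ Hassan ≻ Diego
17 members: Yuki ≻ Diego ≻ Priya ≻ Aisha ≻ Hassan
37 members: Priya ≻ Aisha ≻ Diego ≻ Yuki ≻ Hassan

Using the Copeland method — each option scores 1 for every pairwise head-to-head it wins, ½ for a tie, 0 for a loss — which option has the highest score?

Aisha: beats Diego and Hassan; loses to Priya and Yuki → score 2.
Priya: beats Aisha, Diego, and Hassan; loses to Yuki → score 3.
Diego: beats Hassan; loses to Aisha, Priya, and Yuki → score 1.
Hassan: loses to Aisha, Priya, Diego, and Yuki → score 0.
Yuki: beats Aisha, Priya, Diego, and Hassan → score 4.
Yuki has the best pairwise record.

Yuki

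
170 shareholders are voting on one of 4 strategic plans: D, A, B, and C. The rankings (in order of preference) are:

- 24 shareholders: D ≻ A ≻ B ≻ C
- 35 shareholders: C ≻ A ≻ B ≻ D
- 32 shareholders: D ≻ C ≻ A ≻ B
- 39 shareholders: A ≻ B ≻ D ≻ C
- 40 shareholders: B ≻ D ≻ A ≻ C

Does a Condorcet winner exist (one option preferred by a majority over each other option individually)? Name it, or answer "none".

Checking pairwise contests:
B beats D 114–56.
D beats A 96–74.
A beats B 130–40.
D beats C 135–35.
Every option loses at least one head-to-head, so there is no Condorcet winner.

none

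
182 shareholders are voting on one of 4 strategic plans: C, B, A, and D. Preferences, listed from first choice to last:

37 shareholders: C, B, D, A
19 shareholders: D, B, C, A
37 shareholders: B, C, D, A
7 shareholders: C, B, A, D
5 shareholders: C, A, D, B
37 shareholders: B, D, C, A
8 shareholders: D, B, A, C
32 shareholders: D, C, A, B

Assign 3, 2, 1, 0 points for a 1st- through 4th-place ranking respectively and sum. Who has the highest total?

B

C: 37·3 + 19·1 + 37·2 + 7·3 + 5·3 + 37·1 + 8·0 + 32·2 = 341
B: 37·2 + 19·2 + 37·3 + 7·2 + 5·0 + 37·3 + 8·2 + 32·0 = 364
A: 37·0 + 19·0 + 37·0 + 7·1 + 5·2 + 37·0 + 8·1 + 32·1 = 57
D: 37·1 + 19·3 + 37·1 + 7·0 + 5·1 + 37·2 + 8·3 + 32·3 = 330
B has the highest Borda score (364).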